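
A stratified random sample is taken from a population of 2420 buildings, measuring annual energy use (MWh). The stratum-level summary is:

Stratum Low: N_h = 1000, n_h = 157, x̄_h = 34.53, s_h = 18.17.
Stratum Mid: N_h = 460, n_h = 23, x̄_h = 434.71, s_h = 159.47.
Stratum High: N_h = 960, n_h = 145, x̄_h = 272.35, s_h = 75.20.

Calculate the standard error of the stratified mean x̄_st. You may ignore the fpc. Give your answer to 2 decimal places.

V̂(x̄_st) = Σ W_h² s_h²/n_h, with W_h = N_h/N and N = 2420:
  stratum Low: (1000/2420)²·18.17²/157 = 0.35907
  stratum Mid: (460/2420)²·159.47²/23 = 39.9498
  stratum High: (960/2420)²·75.20²/145 = 6.13733
V̂(x̄_st) = 46.4462
SE(x̄_st) = √46.4462 = 6.81515

SE(x̄_st) ≈ 6.82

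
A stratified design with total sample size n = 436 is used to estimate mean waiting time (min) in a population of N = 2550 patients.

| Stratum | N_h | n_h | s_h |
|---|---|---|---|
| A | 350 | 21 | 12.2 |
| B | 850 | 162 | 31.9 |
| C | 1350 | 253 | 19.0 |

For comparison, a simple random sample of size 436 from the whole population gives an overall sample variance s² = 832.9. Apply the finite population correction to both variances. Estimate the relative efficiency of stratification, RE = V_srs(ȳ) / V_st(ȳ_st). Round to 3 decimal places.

RE ≈ 1.560

V̂(ȳ_st) = Σ W_h² (1 − n_h/N_h) s_h²/n_h, with W_h = N_h/N and N = 2550:
  stratum A: (350/2550)²·(1 − 21/350)·12.2²/21 = 0.125512
  stratum B: (850/2550)²·(1 − 162/850)·31.9²/162 = 0.564928
  stratum C: (1350/2550)²·(1 − 253/1350)·19.0²/253 = 0.324973
V_st = 1.01541
V_srs = (1 − 436/2550)·832.9/436 = 1.58369
Relative efficiency = V_srs / V_st = 1.58369/1.01541 = 1.5597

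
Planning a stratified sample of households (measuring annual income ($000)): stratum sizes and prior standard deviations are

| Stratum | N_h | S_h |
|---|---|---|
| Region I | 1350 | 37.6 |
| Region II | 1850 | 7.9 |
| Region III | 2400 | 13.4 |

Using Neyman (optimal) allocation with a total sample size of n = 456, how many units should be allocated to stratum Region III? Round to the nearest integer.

150

Neyman allocation: n_h = n · N_h S_h / Σ N_i S_i, with n = 456.
  stratum Region I: N_h·S_h = 1350·37.6 = 50760.00
  stratum Region II: N_h·S_h = 1850·7.9 = 14615.00
  stratum Region III: N_h·S_h = 2400·13.4 = 32160.00
Σ N_h S_h = 97535.00
n for stratum Region III = 456·32160.00/97535.00 = 150.356 → 150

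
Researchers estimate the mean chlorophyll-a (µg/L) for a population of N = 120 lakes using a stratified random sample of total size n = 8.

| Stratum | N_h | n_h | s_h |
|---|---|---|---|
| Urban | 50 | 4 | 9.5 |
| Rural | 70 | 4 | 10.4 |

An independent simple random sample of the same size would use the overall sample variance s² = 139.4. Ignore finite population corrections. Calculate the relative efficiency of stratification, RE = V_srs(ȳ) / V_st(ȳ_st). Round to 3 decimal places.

V̂(ȳ_st) = Σ W_h² s_h²/n_h, with W_h = N_h/N and N = 120:
  stratum Urban: (50/120)²·9.5²/4 = 3.9171
  stratum Rural: (70/120)²·10.4²/4 = 9.20111
V_st = 13.1182
V_srs = s²/n = 139.4/8 = 17.425
Relative efficiency = V_srs / V_st = 17.425/13.1182 = 1.3283

RE ≈ 1.328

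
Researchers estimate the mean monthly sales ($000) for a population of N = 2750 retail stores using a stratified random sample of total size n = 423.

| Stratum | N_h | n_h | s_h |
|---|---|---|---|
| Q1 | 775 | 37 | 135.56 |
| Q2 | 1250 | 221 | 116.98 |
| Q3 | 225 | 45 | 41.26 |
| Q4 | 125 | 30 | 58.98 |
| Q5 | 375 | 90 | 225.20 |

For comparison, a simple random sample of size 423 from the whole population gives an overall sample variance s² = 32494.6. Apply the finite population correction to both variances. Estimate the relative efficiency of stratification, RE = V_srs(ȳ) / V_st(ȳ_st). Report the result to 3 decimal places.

V̂(ȳ_st) = Σ W_h² (1 − n_h/N_h) s_h²/n_h, with W_h = N_h/N and N = 2750:
  stratum Q1: (775/2750)²·(1 − 37/775)·135.56²/37 = 37.5625
  stratum Q2: (1250/2750)²·(1 − 221/1250)·116.98²/221 = 10.5315
  stratum Q3: (225/2750)²·(1 − 45/225)·41.26²/45 = 0.202598
  stratum Q4: (125/2750)²·(1 − 30/125)·58.98²/30 = 0.182078
  stratum Q5: (375/2750)²·(1 − 90/375)·225.20²/90 = 7.96352
V_st = 56.4422
V_srs = (1 − 423/2750)·32494.6/423 = 65.0032
Relative efficiency = V_srs / V_st = 65.0032/56.4422 = 1.1517

RE ≈ 1.152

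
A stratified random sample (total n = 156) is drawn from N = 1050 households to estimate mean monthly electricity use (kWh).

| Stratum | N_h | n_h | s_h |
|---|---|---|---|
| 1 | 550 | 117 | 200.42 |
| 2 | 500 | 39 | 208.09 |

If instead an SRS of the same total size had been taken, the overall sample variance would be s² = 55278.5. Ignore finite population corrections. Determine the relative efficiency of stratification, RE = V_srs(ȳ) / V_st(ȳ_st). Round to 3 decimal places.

V̂(ȳ_st) = Σ W_h² s_h²/n_h, with W_h = N_h/N and N = 1050:
  stratum 1: (550/1050)²·200.42²/117 = 94.1983
  stratum 2: (500/1050)²·208.09²/39 = 251.767
V_st = 345.966
V_srs = s²/n = 55278.5/156 = 354.349
Relative efficiency = V_srs / V_st = 354.349/345.966 = 1.0242

RE ≈ 1.024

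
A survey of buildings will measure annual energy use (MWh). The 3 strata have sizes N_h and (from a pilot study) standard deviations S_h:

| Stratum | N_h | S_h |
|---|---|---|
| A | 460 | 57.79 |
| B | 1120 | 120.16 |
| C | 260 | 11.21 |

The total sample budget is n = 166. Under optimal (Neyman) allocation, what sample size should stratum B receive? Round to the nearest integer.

Neyman allocation: n_h = n · N_h S_h / Σ N_i S_i, with n = 166.
  stratum A: N_h·S_h = 460·57.79 = 26583.40
  stratum B: N_h·S_h = 1120·120.16 = 134579.20
  stratum C: N_h·S_h = 260·11.21 = 2914.60
Σ N_h S_h = 164077.20
n for stratum B = 166·134579.20/164077.20 = 136.156 → 136

136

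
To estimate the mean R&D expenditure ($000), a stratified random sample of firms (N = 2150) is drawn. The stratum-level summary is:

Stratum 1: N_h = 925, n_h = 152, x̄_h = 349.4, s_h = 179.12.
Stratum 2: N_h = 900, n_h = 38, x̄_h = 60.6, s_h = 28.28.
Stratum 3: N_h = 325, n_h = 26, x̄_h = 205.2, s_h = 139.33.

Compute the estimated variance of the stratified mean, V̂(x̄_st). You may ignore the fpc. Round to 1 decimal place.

V̂(x̄_st) ≈ 59.8

V̂(x̄_st) = Σ W_h² s_h²/n_h, with W_h = N_h/N and N = 2150:
  stratum 1: (925/2150)²·179.12²/152 = 39.0707
  stratum 2: (900/2150)²·28.28²/38 = 3.68794
  stratum 3: (325/2150)²·139.33²/26 = 17.061
V̂(x̄_st) = 59.8197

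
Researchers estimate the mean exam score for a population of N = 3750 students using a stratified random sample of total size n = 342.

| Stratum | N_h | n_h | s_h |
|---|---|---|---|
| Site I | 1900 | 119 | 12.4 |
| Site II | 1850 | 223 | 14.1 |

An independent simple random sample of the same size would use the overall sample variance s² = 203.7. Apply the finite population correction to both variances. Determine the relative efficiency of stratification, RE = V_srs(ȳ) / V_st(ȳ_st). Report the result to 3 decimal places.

V̂(ȳ_st) = Σ W_h² (1 − n_h/N_h) s_h²/n_h, with W_h = N_h/N and N = 3750:
  stratum Site I: (1900/3750)²·(1 − 119/1900)·12.4²/119 = 0.310922
  stratum Site II: (1850/3750)²·(1 − 223/1850)·14.1²/223 = 0.190823
V_st = 0.501745
V_srs = (1 − 342/3750)·203.7/342 = 0.541294
Relative efficiency = V_srs / V_st = 0.541294/0.501745 = 1.0788

RE ≈ 1.079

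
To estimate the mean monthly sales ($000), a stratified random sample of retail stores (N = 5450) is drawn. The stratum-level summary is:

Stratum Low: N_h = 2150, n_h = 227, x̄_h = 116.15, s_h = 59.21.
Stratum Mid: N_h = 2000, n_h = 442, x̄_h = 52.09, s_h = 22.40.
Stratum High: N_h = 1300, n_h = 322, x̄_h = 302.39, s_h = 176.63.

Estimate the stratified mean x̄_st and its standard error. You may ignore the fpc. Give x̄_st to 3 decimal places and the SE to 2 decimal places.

x̄_st = Σ W_h x̄_h = (2150·116.15 + 2000·52.09 + 1300·302.39)/5450 = 137.06596
V̂(x̄_st) = Σ W_h² s_h²/n_h, with W_h = N_h/N and N = 5450:
  stratum Low: (2150/5450)²·59.21²/227 = 2.40352
  stratum Mid: (2000/5450)²·22.40²/442 = 0.152877
  stratum High: (1300/5450)²·176.63²/322 = 5.51273
V̂(x̄_st) = 8.06913
SE(x̄_st) = √8.06913 = 2.84062

x̄_st ≈ 137.066, SE ≈ 2.84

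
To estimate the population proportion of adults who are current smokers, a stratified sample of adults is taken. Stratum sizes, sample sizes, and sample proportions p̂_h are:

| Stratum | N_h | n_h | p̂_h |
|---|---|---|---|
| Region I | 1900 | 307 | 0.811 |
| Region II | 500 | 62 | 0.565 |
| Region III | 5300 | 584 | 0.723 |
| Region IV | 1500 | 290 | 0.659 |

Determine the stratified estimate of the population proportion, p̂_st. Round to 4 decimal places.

N = 9200; stratum weights W_h = N_h/N.
p̂_st = Σ W_h p̂_h = (1900·0.811 + 500·0.565 + 5300·0.723 + 1500·0.659)/9200 = 0.72215

p̂_st ≈ 0.7222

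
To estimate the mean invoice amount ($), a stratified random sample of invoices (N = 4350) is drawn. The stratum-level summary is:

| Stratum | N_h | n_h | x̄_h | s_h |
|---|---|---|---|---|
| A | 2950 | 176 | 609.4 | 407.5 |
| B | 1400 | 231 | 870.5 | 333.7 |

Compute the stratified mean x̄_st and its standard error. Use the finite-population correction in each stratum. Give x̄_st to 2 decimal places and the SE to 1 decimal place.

x̄_st ≈ 693.43, SE ≈ 21.2

x̄_st = Σ W_h x̄_h = (2950·609.4 + 1400·870.5)/4350 = 693.43218
V̂(x̄_st) = Σ W_h² (1 − n_h/N_h) s_h²/n_h, with W_h = N_h/N and N = 4350:
  stratum A: (2950/4350)²·(1 − 176/2950)·407.5²/176 = 408.03
  stratum B: (1400/4350)²·(1 − 231/1400)·333.7²/231 = 41.6931
V̂(x̄_st) = 449.724
SE(x̄_st) = √449.724 = 21.2067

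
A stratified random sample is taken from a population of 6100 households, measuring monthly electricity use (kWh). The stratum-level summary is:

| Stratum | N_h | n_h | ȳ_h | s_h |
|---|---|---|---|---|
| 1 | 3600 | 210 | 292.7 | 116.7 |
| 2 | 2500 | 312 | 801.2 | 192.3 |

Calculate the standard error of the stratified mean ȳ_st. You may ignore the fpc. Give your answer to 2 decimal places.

SE(ȳ_st) ≈ 6.52

V̂(ȳ_st) = Σ W_h² s_h²/n_h, with W_h = N_h/N and N = 6100:
  stratum 1: (3600/6100)²·116.7²/210 = 22.5875
  stratum 2: (2500/6100)²·192.3²/312 = 19.9078
V̂(ȳ_st) = 42.4953
SE(ȳ_st) = √42.4953 = 6.51884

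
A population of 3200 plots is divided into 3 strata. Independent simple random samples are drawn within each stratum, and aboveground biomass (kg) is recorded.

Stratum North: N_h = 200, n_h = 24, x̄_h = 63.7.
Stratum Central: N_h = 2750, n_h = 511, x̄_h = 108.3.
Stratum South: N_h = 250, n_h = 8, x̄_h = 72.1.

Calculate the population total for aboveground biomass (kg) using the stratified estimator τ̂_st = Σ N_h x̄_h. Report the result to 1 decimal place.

τ̂_st ≈ 328590.0

τ̂_st = Σ N_h x̄_h = 200·63.7 + 2750·108.3 + 250·72.1 = 328590.0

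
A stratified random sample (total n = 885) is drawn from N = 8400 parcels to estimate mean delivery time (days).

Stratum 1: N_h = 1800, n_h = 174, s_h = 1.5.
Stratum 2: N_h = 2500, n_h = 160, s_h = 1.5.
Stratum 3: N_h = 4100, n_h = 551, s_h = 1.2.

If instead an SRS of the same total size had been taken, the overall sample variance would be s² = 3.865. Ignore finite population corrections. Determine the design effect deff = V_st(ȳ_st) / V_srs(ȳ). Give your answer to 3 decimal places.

deff ≈ 0.564

V̂(ȳ_st) = Σ W_h² s_h²/n_h, with W_h = N_h/N and N = 8400:
  stratum 1: (1800/8400)²·1.5²/174 = 0.000593772
  stratum 2: (2500/8400)²·1.5²/160 = 0.00124562
  stratum 3: (4100/8400)²·1.2²/551 = 0.000622616
V_st = 0.002462
V_srs = s²/n = 3.865/885 = 0.00436723
deff = V_st / V_srs = 0.002462/0.00436723 = 0.5637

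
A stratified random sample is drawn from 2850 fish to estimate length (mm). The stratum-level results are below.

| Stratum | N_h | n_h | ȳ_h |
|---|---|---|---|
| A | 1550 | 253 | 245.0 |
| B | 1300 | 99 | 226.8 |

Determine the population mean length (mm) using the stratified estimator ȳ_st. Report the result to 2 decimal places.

ȳ_st ≈ 236.70

N = Σ N_h = 2850. Stratum weights W_h = N_h/N.
ȳ_st = (1550·245.0 + 1300·226.8) / 2850 = 236.6982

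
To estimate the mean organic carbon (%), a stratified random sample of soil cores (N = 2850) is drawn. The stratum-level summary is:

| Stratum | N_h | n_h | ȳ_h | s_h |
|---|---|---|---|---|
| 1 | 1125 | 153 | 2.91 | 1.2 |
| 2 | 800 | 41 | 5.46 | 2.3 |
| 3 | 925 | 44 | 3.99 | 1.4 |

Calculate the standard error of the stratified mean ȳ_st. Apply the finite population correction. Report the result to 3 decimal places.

V̂(ȳ_st) = Σ W_h² (1 − n_h/N_h) s_h²/n_h, with W_h = N_h/N and N = 2850:
  stratum 1: (1125/2850)²·(1 − 153/1125)·1.2²/153 = 0.00126707
  stratum 2: (800/2850)²·(1 − 41/800)·2.3²/41 = 0.00964526
  stratum 3: (925/2850)²·(1 − 44/925)·1.4²/44 = 0.00446922
V̂(ȳ_st) = 0.0153815
SE(ȳ_st) = √0.0153815 = 0.124022

SE(ȳ_st) ≈ 0.124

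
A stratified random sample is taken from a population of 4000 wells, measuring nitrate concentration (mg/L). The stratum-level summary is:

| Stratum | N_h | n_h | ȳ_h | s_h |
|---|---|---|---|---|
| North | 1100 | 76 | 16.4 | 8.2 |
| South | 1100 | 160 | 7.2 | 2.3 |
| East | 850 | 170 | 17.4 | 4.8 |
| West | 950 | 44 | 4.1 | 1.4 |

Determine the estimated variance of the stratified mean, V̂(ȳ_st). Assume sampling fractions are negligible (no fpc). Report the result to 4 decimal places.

V̂(ȳ_st) = Σ W_h² s_h²/n_h, with W_h = N_h/N and N = 4000:
  stratum North: (1100/4000)²·8.2²/76 = 0.0669082
  stratum South: (1100/4000)²·2.3²/160 = 0.00250035
  stratum East: (850/4000)²·4.8²/170 = 0.00612
  stratum West: (950/4000)²·1.4²/44 = 0.00251264
V̂(ȳ_st) = 0.0780412

V̂(ȳ_st) ≈ 0.0780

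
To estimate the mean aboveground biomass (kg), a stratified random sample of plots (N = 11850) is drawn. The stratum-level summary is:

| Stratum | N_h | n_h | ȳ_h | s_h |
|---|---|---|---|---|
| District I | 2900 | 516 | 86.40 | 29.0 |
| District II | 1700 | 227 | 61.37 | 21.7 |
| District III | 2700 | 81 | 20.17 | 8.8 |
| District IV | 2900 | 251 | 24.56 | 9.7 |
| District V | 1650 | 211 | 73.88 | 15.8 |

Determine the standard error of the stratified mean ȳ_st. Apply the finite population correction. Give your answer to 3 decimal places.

SE(ȳ_st) ≈ 0.454

V̂(ȳ_st) = Σ W_h² (1 − n_h/N_h) s_h²/n_h, with W_h = N_h/N and N = 11850:
  stratum District I: (2900/11850)²·(1 − 516/2900)·29.0²/516 = 0.0802442
  stratum District II: (1700/11850)²·(1 − 227/1700)·21.7²/227 = 0.0369921
  stratum District III: (2700/11850)²·(1 − 81/2700)·8.8²/81 = 0.0481441
  stratum District IV: (2900/11850)²·(1 − 251/2900)·9.7²/251 = 0.0205075
  stratum District V: (1650/11850)²·(1 − 211/1650)·15.8²/211 = 0.0200051
V̂(ȳ_st) = 0.205893
SE(ȳ_st) = √0.205893 = 0.453754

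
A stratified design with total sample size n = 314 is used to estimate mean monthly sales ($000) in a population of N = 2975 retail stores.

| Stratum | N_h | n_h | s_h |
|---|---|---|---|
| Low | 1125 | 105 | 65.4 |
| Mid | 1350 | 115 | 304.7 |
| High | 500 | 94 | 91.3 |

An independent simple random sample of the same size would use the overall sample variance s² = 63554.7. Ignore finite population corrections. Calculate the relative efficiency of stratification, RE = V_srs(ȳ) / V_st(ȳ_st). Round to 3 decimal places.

RE ≈ 1.159

V̂(ȳ_st) = Σ W_h² s_h²/n_h, with W_h = N_h/N and N = 2975:
  stratum Low: (1125/2975)²·65.4²/105 = 5.82502
  stratum Mid: (1350/2975)²·304.7²/115 = 166.242
  stratum High: (500/2975)²·91.3²/94 = 2.50484
V_st = 174.572
V_srs = s²/n = 63554.7/314 = 202.404
Relative efficiency = V_srs / V_st = 202.404/174.572 = 1.1594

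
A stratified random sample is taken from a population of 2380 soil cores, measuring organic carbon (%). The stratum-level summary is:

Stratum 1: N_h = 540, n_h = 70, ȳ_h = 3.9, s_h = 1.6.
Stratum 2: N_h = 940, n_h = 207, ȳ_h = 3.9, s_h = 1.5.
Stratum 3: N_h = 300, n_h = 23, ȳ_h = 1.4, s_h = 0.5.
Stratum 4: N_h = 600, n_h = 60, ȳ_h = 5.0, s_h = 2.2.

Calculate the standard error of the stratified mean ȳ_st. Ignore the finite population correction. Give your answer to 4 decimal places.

SE(ȳ_st) ≈ 0.0942

V̂(ȳ_st) = Σ W_h² s_h²/n_h, with W_h = N_h/N and N = 2380:
  stratum 1: (540/2380)²·1.6²/70 = 0.00188268
  stratum 2: (940/2380)²·1.5²/207 = 0.00169556
  stratum 3: (300/2380)²·0.5²/23 = 0.000172703
  stratum 4: (600/2380)²·2.2²/60 = 0.00512676
V̂(ȳ_st) = 0.0088777
SE(ȳ_st) = √0.0088777 = 0.0942215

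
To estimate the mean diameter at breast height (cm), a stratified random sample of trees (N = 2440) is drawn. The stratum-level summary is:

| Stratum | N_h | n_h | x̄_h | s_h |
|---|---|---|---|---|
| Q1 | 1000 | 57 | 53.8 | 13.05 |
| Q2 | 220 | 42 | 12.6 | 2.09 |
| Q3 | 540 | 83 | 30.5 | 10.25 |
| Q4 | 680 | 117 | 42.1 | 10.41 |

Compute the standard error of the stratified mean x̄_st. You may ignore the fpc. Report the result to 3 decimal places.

V̂(x̄_st) = Σ W_h² s_h²/n_h, with W_h = N_h/N and N = 2440:
  stratum Q1: (1000/2440)²·13.05²/57 = 0.501841
  stratum Q2: (220/2440)²·2.09²/42 = 0.000845491
  stratum Q3: (540/2440)²·10.25²/83 = 0.061998
  stratum Q4: (680/2440)²·10.41²/117 = 0.0719372
V̂(x̄_st) = 0.636622
SE(x̄_st) = √0.636622 = 0.797886

SE(x̄_st) ≈ 0.798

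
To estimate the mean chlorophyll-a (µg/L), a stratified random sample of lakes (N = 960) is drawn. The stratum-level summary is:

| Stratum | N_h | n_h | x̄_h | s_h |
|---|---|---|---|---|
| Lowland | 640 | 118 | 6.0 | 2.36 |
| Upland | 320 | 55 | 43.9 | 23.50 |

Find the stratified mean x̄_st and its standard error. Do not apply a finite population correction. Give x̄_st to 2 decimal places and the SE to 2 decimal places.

x̄_st = Σ W_h x̄_h = (640·6.0 + 320·43.9)/960 = 18.63333
V̂(x̄_st) = Σ W_h² s_h²/n_h, with W_h = N_h/N and N = 960:
  stratum Lowland: (640/960)²·2.36²/118 = 0.0209778
  stratum Upland: (320/960)²·23.50²/55 = 1.11566
V̂(x̄_st) = 1.13663
SE(x̄_st) = √1.13663 = 1.06613

x̄_st ≈ 18.63, SE ≈ 1.07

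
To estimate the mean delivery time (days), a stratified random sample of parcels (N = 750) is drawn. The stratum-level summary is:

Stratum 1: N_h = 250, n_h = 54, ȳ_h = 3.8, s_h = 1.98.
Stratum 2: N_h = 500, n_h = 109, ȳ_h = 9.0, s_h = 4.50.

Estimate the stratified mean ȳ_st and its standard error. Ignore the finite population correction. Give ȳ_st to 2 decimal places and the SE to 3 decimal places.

ȳ_st = Σ W_h ȳ_h = (250·3.8 + 500·9.0)/750 = 7.26667
V̂(ȳ_st) = Σ W_h² s_h²/n_h, with W_h = N_h/N and N = 750:
  stratum 1: (250/750)²·1.98²/54 = 0.00806667
  stratum 2: (500/750)²·4.50²/109 = 0.0825688
V̂(ȳ_st) = 0.0906355
SE(ȳ_st) = √0.0906355 = 0.301057

ȳ_st ≈ 7.27, SE ≈ 0.301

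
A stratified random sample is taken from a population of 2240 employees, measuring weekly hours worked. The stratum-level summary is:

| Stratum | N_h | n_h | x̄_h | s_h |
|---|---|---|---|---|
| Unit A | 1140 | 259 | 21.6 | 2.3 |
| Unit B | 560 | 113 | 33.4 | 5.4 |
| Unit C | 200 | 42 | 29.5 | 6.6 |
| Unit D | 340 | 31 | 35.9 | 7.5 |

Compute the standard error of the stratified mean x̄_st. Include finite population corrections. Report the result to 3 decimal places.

V̂(x̄_st) = Σ W_h² (1 − n_h/N_h) s_h²/n_h, with W_h = N_h/N and N = 2240:
  stratum Unit A: (1140/2240)²·(1 − 259/1140)·2.3²/259 = 0.00408828
  stratum Unit B: (560/2240)²·(1 − 113/560)·5.4²/113 = 0.0128739
  stratum Unit C: (200/2240)²·(1 − 42/200)·6.6²/42 = 0.00653175
  stratum Unit D: (340/2240)²·(1 − 31/340)·7.5²/31 = 0.0379929
V̂(x̄_st) = 0.0614868
SE(x̄_st) = √0.0614868 = 0.247965

SE(x̄_st) ≈ 0.248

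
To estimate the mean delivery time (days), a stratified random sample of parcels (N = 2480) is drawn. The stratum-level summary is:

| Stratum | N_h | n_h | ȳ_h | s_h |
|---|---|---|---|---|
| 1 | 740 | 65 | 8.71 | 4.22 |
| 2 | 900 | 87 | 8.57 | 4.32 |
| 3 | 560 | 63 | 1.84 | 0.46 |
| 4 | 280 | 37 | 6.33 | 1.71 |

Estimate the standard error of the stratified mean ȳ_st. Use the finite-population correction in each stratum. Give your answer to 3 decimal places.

SE(ȳ_st) ≈ 0.221

V̂(ȳ_st) = Σ W_h² (1 − n_h/N_h) s_h²/n_h, with W_h = N_h/N and N = 2480:
  stratum 1: (740/2480)²·(1 − 65/740)·4.22²/65 = 0.0222507
  stratum 2: (900/2480)²·(1 − 87/900)·4.32²/87 = 0.0255198
  stratum 3: (560/2480)²·(1 − 63/560)·0.46²/63 = 0.00015199
  stratum 4: (280/2480)²·(1 − 37/280)·1.71²/37 = 0.000874282
V̂(ȳ_st) = 0.0487968
SE(ȳ_st) = √0.0487968 = 0.2209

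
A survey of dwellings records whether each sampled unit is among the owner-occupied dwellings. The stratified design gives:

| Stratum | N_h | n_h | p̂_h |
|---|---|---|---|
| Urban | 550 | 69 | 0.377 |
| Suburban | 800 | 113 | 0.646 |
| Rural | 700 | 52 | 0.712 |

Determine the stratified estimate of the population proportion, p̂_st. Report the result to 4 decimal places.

N = 2050; stratum weights W_h = N_h/N.
p̂_st = Σ W_h p̂_h = (550·0.377 + 800·0.646 + 700·0.712)/2050 = 0.59637

p̂_st ≈ 0.5964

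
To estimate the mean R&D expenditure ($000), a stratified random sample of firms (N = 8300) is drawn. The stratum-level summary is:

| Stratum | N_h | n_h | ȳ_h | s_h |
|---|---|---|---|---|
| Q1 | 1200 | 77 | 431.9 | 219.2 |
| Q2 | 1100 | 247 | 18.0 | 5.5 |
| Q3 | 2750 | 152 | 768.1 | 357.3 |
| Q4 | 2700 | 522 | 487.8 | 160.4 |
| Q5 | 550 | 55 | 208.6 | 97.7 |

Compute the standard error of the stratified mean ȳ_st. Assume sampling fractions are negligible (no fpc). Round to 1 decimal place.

V̂(ȳ_st) = Σ W_h² s_h²/n_h, with W_h = N_h/N and N = 8300:
  stratum Q1: (1200/8300)²·219.2²/77 = 13.0436
  stratum Q2: (1100/8300)²·5.5²/247 = 0.00215109
  stratum Q3: (2750/8300)²·357.3²/152 = 92.2002
  stratum Q4: (2700/8300)²·160.4²/522 = 5.21566
  stratum Q5: (550/8300)²·97.7²/55 = 0.762071
V̂(ȳ_st) = 111.224
SE(ȳ_st) = √111.224 = 10.5463

SE(ȳ_st) ≈ 10.5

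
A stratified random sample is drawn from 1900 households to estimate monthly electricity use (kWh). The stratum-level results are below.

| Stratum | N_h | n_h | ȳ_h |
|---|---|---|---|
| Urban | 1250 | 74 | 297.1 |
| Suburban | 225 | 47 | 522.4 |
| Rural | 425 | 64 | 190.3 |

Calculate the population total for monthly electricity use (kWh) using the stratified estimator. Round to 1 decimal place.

τ̂_st ≈ 569792.5

τ̂_st = Σ N_h ȳ_h = 1250·297.1 + 225·522.4 + 425·190.3 = 569792.5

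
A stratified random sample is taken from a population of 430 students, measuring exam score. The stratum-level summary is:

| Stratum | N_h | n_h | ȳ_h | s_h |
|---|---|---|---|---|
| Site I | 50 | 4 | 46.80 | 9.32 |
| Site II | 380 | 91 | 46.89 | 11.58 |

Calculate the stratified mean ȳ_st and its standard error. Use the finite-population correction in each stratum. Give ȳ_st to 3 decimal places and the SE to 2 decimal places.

ȳ_st = Σ W_h ȳ_h = (50·46.80 + 380·46.89)/430 = 46.87953
V̂(ȳ_st) = Σ W_h² (1 − n_h/N_h) s_h²/n_h, with W_h = N_h/N and N = 430:
  stratum Site I: (50/430)²·(1 − 4/50)·9.32²/4 = 0.270124
  stratum Site II: (380/430)²·(1 − 91/380)·11.58²/91 = 0.875226
V̂(ȳ_st) = 1.14535
SE(ȳ_st) = √1.14535 = 1.07021

ȳ_st ≈ 46.880, SE ≈ 1.07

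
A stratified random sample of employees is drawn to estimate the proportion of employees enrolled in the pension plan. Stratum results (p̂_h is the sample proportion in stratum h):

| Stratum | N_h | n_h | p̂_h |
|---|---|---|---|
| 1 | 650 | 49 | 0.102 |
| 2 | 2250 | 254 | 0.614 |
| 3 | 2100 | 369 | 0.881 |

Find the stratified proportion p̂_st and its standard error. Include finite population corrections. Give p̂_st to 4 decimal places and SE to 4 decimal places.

p̂_st ≈ 0.6596, SE ≈ 0.0155

N = 5000; stratum weights W_h = N_h/N.
p̂_st = Σ W_h p̂_h = (650·0.102 + 2250·0.614 + 2100·0.881)/5000 = 0.65958
V̂(p̂_st) = Σ W_h² (1 − n_h/N_h) p̂_h(1−p̂_h)/(n_h−1):
  stratum 1: (650/5000)²·(1 − 49/650)·0.102·0.898/48 = 2.98183e-05
  stratum 2: (2250/5000)²·(1 − 254/2250)·0.614·0.386/253 = 0.000168282
  stratum 3: (2100/5000)²·(1 − 369/2100)·0.881·0.119/368 = 4.14239e-05
V̂(p̂_st) = 0.000239524; SE = √V̂ = 0.0154766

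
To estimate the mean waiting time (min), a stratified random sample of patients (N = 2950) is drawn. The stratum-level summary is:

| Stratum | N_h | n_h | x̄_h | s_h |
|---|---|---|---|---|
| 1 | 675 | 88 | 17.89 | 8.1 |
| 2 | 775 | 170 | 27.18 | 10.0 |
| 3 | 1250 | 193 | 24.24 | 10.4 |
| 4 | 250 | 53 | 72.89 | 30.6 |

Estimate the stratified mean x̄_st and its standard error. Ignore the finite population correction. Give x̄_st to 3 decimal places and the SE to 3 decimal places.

x̄_st = Σ W_h x̄_h = (675·17.89 + 775·27.18 + 1250·24.24 + 250·72.89)/2950 = 27.68229
V̂(x̄_st) = Σ W_h² s_h²/n_h, with W_h = N_h/N and N = 2950:
  stratum 1: (675/2950)²·8.1²/88 = 0.0390347
  stratum 2: (775/2950)²·10.0²/170 = 0.0405985
  stratum 3: (1250/2950)²·10.4²/193 = 0.10062
  stratum 4: (250/2950)²·30.6²/53 = 0.126883
V̂(x̄_st) = 0.307136
SE(x̄_st) = √0.307136 = 0.554199

x̄_st ≈ 27.682, SE ≈ 0.554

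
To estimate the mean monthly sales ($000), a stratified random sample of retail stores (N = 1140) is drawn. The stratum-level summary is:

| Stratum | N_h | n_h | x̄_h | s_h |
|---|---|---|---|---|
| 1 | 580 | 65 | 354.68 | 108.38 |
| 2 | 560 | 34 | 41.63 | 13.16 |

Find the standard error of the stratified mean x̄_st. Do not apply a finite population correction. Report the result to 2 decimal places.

V̂(x̄_st) = Σ W_h² s_h²/n_h, with W_h = N_h/N and N = 1140:
  stratum 1: (580/1140)²·108.38²/65 = 46.7769
  stratum 2: (560/1140)²·13.16²/34 = 1.22913
V̂(x̄_st) = 48.006
SE(x̄_st) = √48.006 = 6.92864

SE(x̄_st) ≈ 6.93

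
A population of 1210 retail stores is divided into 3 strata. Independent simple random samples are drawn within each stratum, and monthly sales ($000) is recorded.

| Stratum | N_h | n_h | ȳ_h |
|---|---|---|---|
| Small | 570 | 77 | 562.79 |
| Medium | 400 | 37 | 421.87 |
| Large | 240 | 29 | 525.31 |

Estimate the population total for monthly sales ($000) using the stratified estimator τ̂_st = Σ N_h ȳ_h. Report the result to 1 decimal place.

τ̂_st ≈ 615612.7

τ̂_st = Σ N_h ȳ_h = 570·562.79 + 400·421.87 + 240·525.31 = 615612.7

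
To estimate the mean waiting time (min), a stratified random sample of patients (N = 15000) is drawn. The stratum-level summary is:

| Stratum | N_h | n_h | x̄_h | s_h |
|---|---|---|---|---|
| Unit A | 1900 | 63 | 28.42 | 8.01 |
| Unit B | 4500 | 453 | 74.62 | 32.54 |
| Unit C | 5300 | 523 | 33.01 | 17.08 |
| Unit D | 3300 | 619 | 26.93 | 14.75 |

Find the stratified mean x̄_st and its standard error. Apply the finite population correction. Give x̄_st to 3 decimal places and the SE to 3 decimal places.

x̄_st ≈ 43.574, SE ≈ 0.531

x̄_st = Σ W_h x̄_h = (1900·28.42 + 4500·74.62 + 5300·33.01 + 3300·26.93)/15000 = 43.57400
V̂(x̄_st) = Σ W_h² (1 − n_h/N_h) s_h²/n_h, with W_h = N_h/N and N = 15000:
  stratum Unit A: (1900/15000)²·(1 − 63/1900)·8.01²/63 = 0.0157981
  stratum Unit B: (4500/15000)²·(1 − 453/4500)·32.54²/453 = 0.189191
  stratum Unit C: (5300/15000)²·(1 − 523/5300)·17.08²/523 = 0.0627657
  stratum Unit D: (3300/15000)²·(1 − 619/3300)·14.75²/619 = 0.0138204
V̂(x̄_st) = 0.281575
SE(x̄_st) = √0.281575 = 0.530637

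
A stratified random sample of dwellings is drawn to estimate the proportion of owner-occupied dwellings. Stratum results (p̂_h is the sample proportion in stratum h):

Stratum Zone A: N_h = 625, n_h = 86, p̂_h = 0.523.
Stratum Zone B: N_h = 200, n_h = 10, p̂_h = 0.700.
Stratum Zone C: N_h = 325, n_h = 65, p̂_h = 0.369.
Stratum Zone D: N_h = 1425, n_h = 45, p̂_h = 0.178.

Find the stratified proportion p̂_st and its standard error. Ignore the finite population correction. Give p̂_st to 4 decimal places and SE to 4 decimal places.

N = 2575; stratum weights W_h = N_h/N.
p̂_st = Σ W_h p̂_h = (625·0.523 + 200·0.700 + 325·0.369 + 1425·0.178)/2575 = 0.32639
V̂(p̂_st) = Σ W_h² p̂_h(1−p̂_h)/(n_h−1):
  stratum Zone A: (625/2575)²·0.523·0.477/85 = 0.000172905
  stratum Zone B: (200/2575)²·0.700·0.300/9 = 0.000140761
  stratum Zone C: (325/2575)²·0.369·0.631/64 = 5.79546e-05
  stratum Zone D: (1425/2575)²·0.178·0.822/44 = 0.00101839
V̂(p̂_st) = 0.00139001; SE = √V̂ = 0.0372829

p̂_st ≈ 0.3264, SE ≈ 0.0373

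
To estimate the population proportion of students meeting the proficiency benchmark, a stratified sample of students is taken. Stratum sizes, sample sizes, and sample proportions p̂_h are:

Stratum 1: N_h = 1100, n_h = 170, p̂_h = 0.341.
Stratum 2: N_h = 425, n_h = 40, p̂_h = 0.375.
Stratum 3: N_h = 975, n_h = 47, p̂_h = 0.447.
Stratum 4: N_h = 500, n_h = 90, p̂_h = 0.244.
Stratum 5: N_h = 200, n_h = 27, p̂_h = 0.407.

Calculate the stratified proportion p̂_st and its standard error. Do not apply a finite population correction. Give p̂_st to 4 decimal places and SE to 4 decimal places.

p̂_st ≈ 0.3668, SE ≈ 0.0291

N = 3200; stratum weights W_h = N_h/N.
p̂_st = Σ W_h p̂_h = (1100·0.341 + 425·0.375 + 975·0.447 + 500·0.244 + 200·0.407)/3200 = 0.36678
V̂(p̂_st) = Σ W_h² p̂_h(1−p̂_h)/(n_h−1):
  stratum 1: (1100/3200)²·0.341·0.659/169 = 0.000157123
  stratum 2: (425/3200)²·0.375·0.625/39 = 0.000106005
  stratum 3: (975/3200)²·0.447·0.553/46 = 0.000498866
  stratum 4: (500/3200)²·0.244·0.756/89 = 5.06013e-05
  stratum 5: (200/3200)²·0.407·0.593/26 = 3.62607e-05
V̂(p̂_st) = 0.000848855; SE = √V̂ = 0.0291351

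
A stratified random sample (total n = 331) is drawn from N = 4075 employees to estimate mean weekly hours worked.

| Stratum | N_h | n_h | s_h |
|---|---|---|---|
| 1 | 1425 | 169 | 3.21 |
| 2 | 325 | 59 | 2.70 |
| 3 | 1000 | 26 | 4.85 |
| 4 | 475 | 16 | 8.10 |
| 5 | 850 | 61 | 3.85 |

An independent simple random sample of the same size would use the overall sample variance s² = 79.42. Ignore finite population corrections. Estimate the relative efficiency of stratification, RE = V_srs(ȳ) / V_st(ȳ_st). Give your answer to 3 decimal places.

RE ≈ 1.860

V̂(ȳ_st) = Σ W_h² s_h²/n_h, with W_h = N_h/N and N = 4075:
  stratum 1: (1425/4075)²·3.21²/169 = 0.00745586
  stratum 2: (325/4075)²·2.70²/59 = 0.000785936
  stratum 3: (1000/4075)²·4.85²/26 = 0.0544822
  stratum 4: (475/4075)²·8.10²/16 = 0.0557163
  stratum 5: (850/4075)²·3.85²/61 = 0.0105724
V_st = 0.129013
V_srs = s²/n = 79.42/331 = 0.23994
Relative efficiency = V_srs / V_st = 0.23994/0.129013 = 1.8598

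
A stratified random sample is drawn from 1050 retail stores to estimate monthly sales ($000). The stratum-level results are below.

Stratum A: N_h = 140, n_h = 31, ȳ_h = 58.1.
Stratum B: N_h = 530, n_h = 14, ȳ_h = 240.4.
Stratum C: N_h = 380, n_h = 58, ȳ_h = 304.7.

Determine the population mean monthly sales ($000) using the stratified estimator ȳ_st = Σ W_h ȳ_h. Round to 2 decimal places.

ȳ_st ≈ 239.36

N = Σ N_h = 1050. Stratum weights W_h = N_h/N.
ȳ_st = (140·58.1 + 530·240.4 + 380·304.7) / 1050 = 239.3638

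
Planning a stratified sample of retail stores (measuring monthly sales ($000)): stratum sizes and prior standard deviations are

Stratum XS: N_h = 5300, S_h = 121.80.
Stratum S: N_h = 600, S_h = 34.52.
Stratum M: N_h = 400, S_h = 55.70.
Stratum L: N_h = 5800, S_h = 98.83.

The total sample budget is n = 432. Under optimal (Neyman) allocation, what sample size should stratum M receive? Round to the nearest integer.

Neyman allocation: n_h = n · N_h S_h / Σ N_i S_i, with n = 432.
  stratum XS: N_h·S_h = 5300·121.80 = 645540.00
  stratum S: N_h·S_h = 600·34.52 = 20712.00
  stratum M: N_h·S_h = 400·55.70 = 22280.00
  stratum L: N_h·S_h = 5800·98.83 = 573214.00
Σ N_h S_h = 1261746.00
n for stratum M = 432·22280.00/1261746.00 = 7.628 → 8

8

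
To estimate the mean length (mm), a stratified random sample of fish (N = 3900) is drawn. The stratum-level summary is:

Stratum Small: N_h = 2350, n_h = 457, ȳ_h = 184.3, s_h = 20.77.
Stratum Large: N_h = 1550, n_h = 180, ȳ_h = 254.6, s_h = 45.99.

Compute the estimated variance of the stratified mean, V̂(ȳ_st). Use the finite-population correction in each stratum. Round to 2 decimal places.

V̂(ȳ_st) = Σ W_h² (1 − n_h/N_h) s_h²/n_h, with W_h = N_h/N and N = 3900:
  stratum Small: (2350/3900)²·(1 − 457/2350)·20.77²/457 = 0.276087
  stratum Large: (1550/3900)²·(1 − 180/1550)·45.99²/180 = 1.6405
V̂(ȳ_st) = 1.91659

V̂(ȳ_st) ≈ 1.92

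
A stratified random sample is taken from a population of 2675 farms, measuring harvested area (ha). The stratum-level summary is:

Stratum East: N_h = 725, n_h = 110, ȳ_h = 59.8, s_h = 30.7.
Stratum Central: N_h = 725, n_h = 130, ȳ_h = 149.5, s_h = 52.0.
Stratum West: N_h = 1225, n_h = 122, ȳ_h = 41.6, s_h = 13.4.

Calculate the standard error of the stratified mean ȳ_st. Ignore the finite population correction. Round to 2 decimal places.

V̂(ȳ_st) = Σ W_h² s_h²/n_h, with W_h = N_h/N and N = 2675:
  stratum East: (725/2675)²·30.7²/110 = 0.629379
  stratum Central: (725/2675)²·52.0²/130 = 1.52789
  stratum West: (1225/2675)²·13.4²/122 = 0.308656
V̂(ȳ_st) = 2.46592
SE(ȳ_st) = √2.46592 = 1.57033

SE(ȳ_st) ≈ 1.57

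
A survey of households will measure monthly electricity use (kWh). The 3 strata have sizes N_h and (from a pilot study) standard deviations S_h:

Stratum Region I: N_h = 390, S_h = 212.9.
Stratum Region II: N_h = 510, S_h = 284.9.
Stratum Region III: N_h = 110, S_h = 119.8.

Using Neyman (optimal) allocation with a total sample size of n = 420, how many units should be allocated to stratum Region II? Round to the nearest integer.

253

Neyman allocation: n_h = n · N_h S_h / Σ N_i S_i, with n = 420.
  stratum Region I: N_h·S_h = 390·212.9 = 83031.00
  stratum Region II: N_h·S_h = 510·284.9 = 145299.00
  stratum Region III: N_h·S_h = 110·119.8 = 13178.00
Σ N_h S_h = 241508.00
n for stratum Region II = 420·145299.00/241508.00 = 252.686 → 253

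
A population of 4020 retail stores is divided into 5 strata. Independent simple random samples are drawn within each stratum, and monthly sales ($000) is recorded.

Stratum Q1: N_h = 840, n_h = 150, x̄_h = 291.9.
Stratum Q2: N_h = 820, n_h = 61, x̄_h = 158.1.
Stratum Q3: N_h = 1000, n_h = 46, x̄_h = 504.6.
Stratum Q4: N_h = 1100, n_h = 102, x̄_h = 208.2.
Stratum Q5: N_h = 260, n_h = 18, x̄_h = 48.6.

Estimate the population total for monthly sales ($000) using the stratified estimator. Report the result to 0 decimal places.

τ̂_st ≈ 1121094

τ̂_st = Σ N_h x̄_h = 840·291.9 + 820·158.1 + 1000·504.6 + 1100·208.2 + 260·48.6 = 1121094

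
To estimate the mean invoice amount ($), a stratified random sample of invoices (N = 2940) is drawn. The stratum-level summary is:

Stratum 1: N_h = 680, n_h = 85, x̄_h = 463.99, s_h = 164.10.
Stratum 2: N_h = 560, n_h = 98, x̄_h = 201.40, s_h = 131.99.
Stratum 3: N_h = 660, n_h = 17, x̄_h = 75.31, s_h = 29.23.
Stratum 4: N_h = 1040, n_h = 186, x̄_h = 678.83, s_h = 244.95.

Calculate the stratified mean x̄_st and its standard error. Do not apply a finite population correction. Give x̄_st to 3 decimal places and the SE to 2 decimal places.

x̄_st ≈ 402.716, SE ≈ 8.14

x̄_st = Σ W_h x̄_h = (680·463.99 + 560·201.40 + 660·75.31 + 1040·678.83)/2940 = 402.71599
V̂(x̄_st) = Σ W_h² s_h²/n_h, with W_h = N_h/N and N = 2940:
  stratum 1: (680/2940)²·164.10²/85 = 16.9481
  stratum 2: (560/2940)²·131.99²/98 = 6.44967
  stratum 3: (660/2940)²·29.23²/17 = 2.53281
  stratum 4: (1040/2940)²·244.95²/186 = 40.3658
V̂(x̄_st) = 66.2964
SE(x̄_st) = √66.2964 = 8.14226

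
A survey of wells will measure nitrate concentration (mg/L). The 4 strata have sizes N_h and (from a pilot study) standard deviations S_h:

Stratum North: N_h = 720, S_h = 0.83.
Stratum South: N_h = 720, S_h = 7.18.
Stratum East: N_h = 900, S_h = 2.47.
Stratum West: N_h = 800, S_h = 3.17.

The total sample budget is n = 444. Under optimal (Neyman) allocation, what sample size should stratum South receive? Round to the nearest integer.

Neyman allocation: n_h = n · N_h S_h / Σ N_i S_i, with n = 444.
  stratum North: N_h·S_h = 720·0.83 = 597.60
  stratum South: N_h·S_h = 720·7.18 = 5169.60
  stratum East: N_h·S_h = 900·2.47 = 2223.00
  stratum West: N_h·S_h = 800·3.17 = 2536.00
Σ N_h S_h = 10526.20
n for stratum South = 444·5169.60/10526.20 = 218.056 → 218

218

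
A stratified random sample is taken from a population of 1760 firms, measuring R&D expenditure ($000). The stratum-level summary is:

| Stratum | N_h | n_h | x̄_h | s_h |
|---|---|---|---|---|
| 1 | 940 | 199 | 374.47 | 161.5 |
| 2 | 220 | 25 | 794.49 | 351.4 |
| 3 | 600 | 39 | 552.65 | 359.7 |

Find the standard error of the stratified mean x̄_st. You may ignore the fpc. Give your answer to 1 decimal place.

V̂(x̄_st) = Σ W_h² s_h²/n_h, with W_h = N_h/N and N = 1760:
  stratum 1: (940/1760)²·161.5²/199 = 37.3871
  stratum 2: (220/1760)²·351.4²/25 = 77.1762
  stratum 3: (600/1760)²·359.7²/39 = 385.561
V̂(x̄_st) = 500.125
SE(x̄_st) = √500.125 = 22.3635

SE(x̄_st) ≈ 22.4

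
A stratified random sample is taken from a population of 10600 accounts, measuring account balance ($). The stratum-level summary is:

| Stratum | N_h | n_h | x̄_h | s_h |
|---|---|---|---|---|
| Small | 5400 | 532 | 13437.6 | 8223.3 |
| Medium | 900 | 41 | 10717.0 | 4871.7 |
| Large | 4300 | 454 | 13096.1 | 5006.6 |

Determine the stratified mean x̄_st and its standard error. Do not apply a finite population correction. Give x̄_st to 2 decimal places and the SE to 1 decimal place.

x̄_st = Σ W_h x̄_h = (5400·13437.6 + 900·10717.0 + 4300·13096.1)/10600 = 13068.07264
V̂(x̄_st) = Σ W_h² s_h²/n_h, with W_h = N_h/N and N = 10600:
  stratum Small: (5400/10600)²·8223.3²/532 = 32988
  stratum Medium: (900/10600)²·4871.7²/41 = 4173.02
  stratum Large: (4300/10600)²·5006.6²/454 = 9085.63
V̂(x̄_st) = 46246.7
SE(x̄_st) = √46246.7 = 215.05

x̄_st ≈ 13068.07, SE ≈ 215.1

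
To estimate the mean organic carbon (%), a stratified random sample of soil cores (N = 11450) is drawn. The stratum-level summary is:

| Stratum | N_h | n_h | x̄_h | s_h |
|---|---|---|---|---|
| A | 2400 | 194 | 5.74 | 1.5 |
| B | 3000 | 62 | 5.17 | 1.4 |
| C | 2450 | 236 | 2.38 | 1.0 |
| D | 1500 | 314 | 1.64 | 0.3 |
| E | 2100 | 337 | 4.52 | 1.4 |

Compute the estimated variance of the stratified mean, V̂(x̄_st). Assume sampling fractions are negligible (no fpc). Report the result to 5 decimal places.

V̂(x̄_st) ≈ 0.00307

V̂(x̄_st) = Σ W_h² s_h²/n_h, with W_h = N_h/N and N = 11450:
  stratum A: (2400/11450)²·1.5²/194 = 0.000509556
  stratum B: (3000/11450)²·1.4²/62 = 0.00217018
  stratum C: (2450/11450)²·1.0²/236 = 0.000194003
  stratum D: (1500/11450)²·0.3²/314 = 4.91909e-06
  stratum E: (2100/11450)²·1.4²/337 = 0.000195638
V̂(x̄_st) = 0.0030743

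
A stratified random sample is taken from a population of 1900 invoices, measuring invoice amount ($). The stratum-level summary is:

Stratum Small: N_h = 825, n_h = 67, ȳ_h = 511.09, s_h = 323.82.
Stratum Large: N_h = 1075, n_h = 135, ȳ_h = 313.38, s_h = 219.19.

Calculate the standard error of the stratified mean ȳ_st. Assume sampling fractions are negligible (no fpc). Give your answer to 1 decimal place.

SE(ȳ_st) ≈ 20.2

V̂(ȳ_st) = Σ W_h² s_h²/n_h, with W_h = N_h/N and N = 1900:
  stratum Small: (825/1900)²·323.82²/67 = 295.076
  stratum Large: (1075/1900)²·219.19²/135 = 113.925
V̂(ȳ_st) = 409
SE(ȳ_st) = √409 = 20.2238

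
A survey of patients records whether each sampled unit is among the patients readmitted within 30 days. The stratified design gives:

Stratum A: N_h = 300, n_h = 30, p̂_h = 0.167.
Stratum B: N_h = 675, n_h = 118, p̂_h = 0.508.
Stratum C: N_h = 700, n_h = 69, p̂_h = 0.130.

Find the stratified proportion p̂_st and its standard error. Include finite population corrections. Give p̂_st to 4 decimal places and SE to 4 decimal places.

p̂_st ≈ 0.2890, SE ≈ 0.0262

N = 1675; stratum weights W_h = N_h/N.
p̂_st = Σ W_h p̂_h = (300·0.167 + 675·0.508 + 700·0.130)/1675 = 0.28896
V̂(p̂_st) = Σ W_h² (1 − n_h/N_h) p̂_h(1−p̂_h)/(n_h−1):
  stratum A: (300/1675)²·(1 − 30/300)·0.167·0.833/29 = 0.00013849
  stratum B: (675/1675)²·(1 − 118/675)·0.508·0.492/117 = 0.000286268
  stratum C: (700/1675)²·(1 − 69/700)·0.130·0.870/68 = 0.000261849
V̂(p̂_st) = 0.000686607; SE = √V̂ = 0.0262032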